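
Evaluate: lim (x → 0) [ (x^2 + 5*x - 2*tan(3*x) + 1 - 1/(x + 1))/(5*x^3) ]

Substitution gives 0/0; apply L'Hôpital's rule 3 times.
After differentiating numerator and denominator 3 times the quotient is (6*(72*(x + 1)^4*(cos(6*x) - 2)/(cos(6*x) + 1)^2 + 1)/(x + 1)^4)/(30); at x = 0 this is -17/5.

-17/5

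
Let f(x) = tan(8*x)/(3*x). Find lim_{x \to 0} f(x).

Substitution gives 0/0.
Since tan(u)/u → 1 as u → 0, tan(8x)/(8x) → 1 and the limit is 8/3.

8/3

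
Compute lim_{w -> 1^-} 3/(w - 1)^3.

As w → 1⁻, (w - 1) → 0⁻, so (w - 1)^3 → 0⁻ and 3/(w - 1)^3 → -∞.

-∞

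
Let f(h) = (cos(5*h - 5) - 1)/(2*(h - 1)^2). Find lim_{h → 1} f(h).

Direct substitution gives 0/0.
Apply L'Hôpital: lim (-5*sin(5*h - 5))/(4*h - 4), still 0/0.
After 2 applications of L'Hôpital's rule the quotient is (-25*cos(5*h - 5))/(4); substituting h = 1 gives -25/4.

-25/4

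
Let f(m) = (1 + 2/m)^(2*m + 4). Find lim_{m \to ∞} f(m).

Write it as [(1 + 2/m)^m]^(2) · (1 + 2/m)^(4). The bracketed term tends to e^(2) and the second factor to 1, so the limit is e^(4).

e^(4)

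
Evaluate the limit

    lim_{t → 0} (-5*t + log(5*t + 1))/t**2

Direct substitution gives 0/0.
Apply L'Hôpital: lim (-5 + 5/(5*t + 1))/(2*t), still 0/0.
After 2 applications of L'Hôpital's rule the quotient is (-25/(5*t + 1)^2)/(2); substituting t = 0 gives -25/2.

-25/2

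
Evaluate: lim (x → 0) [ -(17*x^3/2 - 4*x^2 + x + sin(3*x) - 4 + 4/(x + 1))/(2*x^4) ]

Substitution gives 0/0; apply L'Hôpital's rule 4 times.
After differentiating numerator and denominator 4 times the quotient is (81*sin(3*x) + 96/(x + 1)^5)/(-48); at x = 0 this is -2.

-2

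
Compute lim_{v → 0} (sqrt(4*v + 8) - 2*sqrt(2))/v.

√(2)/2

Substitution gives 0/0. Multiply numerator and denominator by the conjugate √(8 + 4v) + √8.
The numerator becomes (8 + 4v) − 8 = 4v, so the expression simplifies to 4/(√(8 + 4v) + √8).
Letting v → 0 gives 4/(2√8) = √(2)/2.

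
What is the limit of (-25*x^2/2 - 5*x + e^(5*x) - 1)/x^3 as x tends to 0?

Direct substitution gives 0/0.
Apply L'Hôpital: lim (-25*x + 5*e^(5*x) - 5)/(3*x^2), still 0/0.
Apply L'Hôpital: lim (25*e^(5*x) - 25)/(6*x), still 0/0.
After 3 applications of L'Hôpital's rule the quotient is (125*e^(5*x))/(6); substituting x = 0 gives 125/6.

125/6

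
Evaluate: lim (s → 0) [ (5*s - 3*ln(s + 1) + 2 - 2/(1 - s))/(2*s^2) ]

Substitution gives 0/0 (the numerator vanishes to order 2).
Expand each term to order s^2: the coefficient of s^2 in -2·1/(1 - s) is -2 and in -3·ln(1 + s) is 3/2.
Lower-order terms cancel with the polynomial part, so the numerator is (-1/2)·s^2 + o(s^2), and the limit is (-1/2)/(2) = -1/4.

-1/4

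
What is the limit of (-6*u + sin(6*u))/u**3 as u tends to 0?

-36

Direct substitution gives 0/0.
Apply L'Hôpital: lim (6*cos(6*u) - 6)/(3*u^2), still 0/0.
Apply L'Hôpital: lim (-36*sin(6*u))/(6*u), still 0/0.
After 3 applications of L'Hôpital's rule the quotient is (-216*cos(6*u))/(6); substituting u = 0 gives -36.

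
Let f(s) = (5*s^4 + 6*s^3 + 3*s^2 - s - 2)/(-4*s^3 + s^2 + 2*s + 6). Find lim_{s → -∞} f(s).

∞

The numerator has higher degree (4 > 3); the quotient behaves like (5/(-4))·s^1 for large |s|.
As s → −∞ this diverges to ∞.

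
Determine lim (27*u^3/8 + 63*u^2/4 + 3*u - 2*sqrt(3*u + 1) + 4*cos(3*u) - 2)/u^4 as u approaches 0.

1269/64

Substitution gives 0/0 (the numerator vanishes to order 4).
Expand each term to order u^4: the coefficient of u^4 in -2·√(1 + 3u) is 405/64 and in 4·cos(3u) is 27/2.
Lower-order terms cancel with the polynomial part, so the numerator is (1269/64)·u^4 + o(u^4), and the limit is (1269/64)/(1) = 1269/64.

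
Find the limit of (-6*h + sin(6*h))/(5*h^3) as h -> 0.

-36/5

Direct substitution gives 0/0.
Apply L'Hôpital: lim (6*cos(6*h) - 6)/(15*h^2), still 0/0.
Apply L'Hôpital: lim (-36*sin(6*h))/(30*h), still 0/0.
After 3 applications of L'Hôpital's rule the quotient is (-216*cos(6*h))/(30); substituting h = 0 gives -36/5.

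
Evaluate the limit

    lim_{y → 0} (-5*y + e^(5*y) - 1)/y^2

Direct substitution gives 0/0.
Apply L'Hôpital: lim (5*e^(5*y) - 5)/(2*y), still 0/0.
After 2 applications of L'Hôpital's rule the quotient is (25*e^(5*y))/(2); substituting y = 0 gives 25/2.

25/2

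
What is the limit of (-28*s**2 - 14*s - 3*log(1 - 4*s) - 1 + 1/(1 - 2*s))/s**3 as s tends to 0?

Substitution gives 0/0; apply L'Hôpital's rule 3 times.
After differentiating numerator and denominator 3 times the quotient is (-384/(4*s - 1)^3 + 48/(2*s - 1)^4)/(6); at s = 0 this is 72.

72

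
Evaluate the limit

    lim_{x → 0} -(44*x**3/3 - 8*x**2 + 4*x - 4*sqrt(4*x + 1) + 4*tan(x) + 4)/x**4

-40

Substitution gives 0/0 (the numerator vanishes to order 4).
Expand each term to order x^4: the coefficient of x^4 in 4·tan(x) is 0 and in -4·√(1 + 4x) is 40.
Lower-order terms cancel with the polynomial part, so the numerator is (40)·x^4 + o(x^4), and the limit is (40)/(-1) = -40.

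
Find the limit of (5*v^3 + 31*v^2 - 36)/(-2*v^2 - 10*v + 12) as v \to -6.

12

At v = -6 both the top and bottom vanish — a removable singularity. Factoring out (v + 6) from each leaves (5*v^2 + v - 6)/(2 - 2*v), which at v = -6 equals 12.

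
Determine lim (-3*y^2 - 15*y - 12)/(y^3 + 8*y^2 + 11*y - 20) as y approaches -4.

-9/5

Direct substitution gives 0/0, so factor. Both numerator and denominator have (y + 4) as a factor.
After cancelling, the expression reduces to (-3*y - 3)/(y^2 + 4*y - 5).
Substituting y = -4 gives -9/5.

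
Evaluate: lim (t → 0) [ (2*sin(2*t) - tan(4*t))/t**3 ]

-24

Substitution gives 0/0 (the numerator vanishes to order 3).
Expand each term to order t^3: the coefficient of t^3 in 2·sin(2t) is -8/3 and in −tan(4t) is -64/3.
Lower-order terms cancel with the polynomial part, so the numerator is (-24)·t^3 + o(t^3), and the limit is (-24)/(1) = -24.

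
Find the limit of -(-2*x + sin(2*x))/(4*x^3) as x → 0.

Direct substitution gives 0/0.
Apply L'Hôpital: lim (2*cos(2*x) - 2)/(-12*x^2), still 0/0.
Apply L'Hôpital: lim (-4*sin(2*x))/(-24*x), still 0/0.
After 3 applications of L'Hôpital's rule the quotient is (-8*cos(2*x))/(-24); substituting x = 0 gives 1/3.

1/3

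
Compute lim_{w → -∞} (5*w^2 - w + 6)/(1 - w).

∞

The numerator has higher degree (2 > 1); the quotient behaves like (5/(-1))·w^1 for large |w|.
As w → −∞ this diverges to ∞.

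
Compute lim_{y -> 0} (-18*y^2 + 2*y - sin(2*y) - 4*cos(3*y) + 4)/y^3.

Substitution gives 0/0; apply L'Hôpital's rule 3 times.
After differentiating numerator and denominator 3 times the quotient is (-108*sin(3*y) + 8*cos(2*y))/(6); at y = 0 this is 4/3.

4/3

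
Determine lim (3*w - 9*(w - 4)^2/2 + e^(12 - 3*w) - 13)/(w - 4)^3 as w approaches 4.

Direct substitution gives 0/0.
Apply L'Hôpital: lim (-9*w - 3*e^(12 - 3*w) + 39)/(3*(w - 4)^2), still 0/0.
Apply L'Hôpital: lim (9*e^(12 - 3*w) - 9)/(6*w - 24), still 0/0.
After 3 applications of L'Hôpital's rule the quotient is (-27*e^(12 - 3*w))/(6); substituting w = 4 gives -9/2.

-9/2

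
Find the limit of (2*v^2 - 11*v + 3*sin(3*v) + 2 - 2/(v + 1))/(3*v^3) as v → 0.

-23/6

Substitution gives 0/0 (the numerator vanishes to order 3).
Expand each term to order v^3: the coefficient of v^3 in 3·sin(3v) is -27/2 and in -2·1/(1 + v) is 2.
Lower-order terms cancel with the polynomial part, so the numerator is (-23/2)·v^3 + o(v^3), and the limit is (-23/2)/(3) = -23/6.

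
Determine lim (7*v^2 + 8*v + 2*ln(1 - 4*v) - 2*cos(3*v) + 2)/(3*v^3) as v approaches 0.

-128/9

Substitution gives 0/0 (the numerator vanishes to order 3).
Expand each term to order v^3: the coefficient of v^3 in -2·cos(3v) is 0 and in 2·ln(1 - 4v) is -128/3.
Lower-order terms cancel with the polynomial part, so the numerator is (-128/3)·v^3 + o(v^3), and the limit is (-128/3)/(3) = -128/9.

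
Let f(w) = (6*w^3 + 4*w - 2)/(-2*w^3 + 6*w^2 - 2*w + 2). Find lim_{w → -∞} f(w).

-3

Numerator and denominator both have degree 3.
Dividing every term by w^3, all lower-order terms vanish and the limit is the ratio of leading coefficients, 6/(-2) = -3.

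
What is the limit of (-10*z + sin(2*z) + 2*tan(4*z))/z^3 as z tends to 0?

124/3

Substitution gives 0/0 (the numerator vanishes to order 3).
Expand each term to order z^3: the coefficient of z^3 in sin(2z) is -4/3 and in 2·tan(4z) is 128/3.
Lower-order terms cancel with the polynomial part, so the numerator is (124/3)·z^3 + o(z^3), and the limit is (124/3)/(1) = 124/3.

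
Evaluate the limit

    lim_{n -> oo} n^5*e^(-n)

0

Write as n^5/e^{1n}, an ∞/∞ form.
Exponential growth dominates any polynomial, so repeated L'Hôpital (or the standard result) gives 0.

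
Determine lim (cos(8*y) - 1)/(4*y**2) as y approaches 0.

Direct substitution gives 0/0.
Apply L'Hôpital: lim (-8*sin(8*y))/(8*y), still 0/0.
After 2 applications of L'Hôpital's rule the quotient is (-64*cos(8*y))/(8); substituting y = 0 gives -8.

-8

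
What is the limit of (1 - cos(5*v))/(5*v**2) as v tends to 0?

5/2

Substitution gives 0/0.
Use (1 − cos u)/u² → 1/2 with u = 5v: the limit is 5²/(2·5) = 5/2.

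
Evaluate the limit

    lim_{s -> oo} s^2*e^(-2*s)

Write as s^2/e^{2s}, an ∞/∞ form.
Exponential growth dominates any polynomial, so repeated L'Hôpital (or the standard result) gives 0.

0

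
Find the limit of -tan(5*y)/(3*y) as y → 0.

-5/3

Substitution gives 0/0.
Since tan(u)/u → 1 as u → 0, tan(5y)/(5y) → 1 and the limit is 5/(-3) = -5/3.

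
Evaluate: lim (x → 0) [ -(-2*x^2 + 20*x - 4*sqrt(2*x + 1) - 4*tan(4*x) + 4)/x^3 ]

262/3

Substitution gives 0/0 (the numerator vanishes to order 3).
Expand each term to order x^3: the coefficient of x^3 in -4·tan(4x) is -256/3 and in -4·√(1 + 2x) is -2.
Lower-order terms cancel with the polynomial part, so the numerator is (-262/3)·x^3 + o(x^3), and the limit is (-262/3)/(-1) = 262/3.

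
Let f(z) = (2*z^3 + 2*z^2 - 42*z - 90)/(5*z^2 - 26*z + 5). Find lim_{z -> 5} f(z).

At z = 5 both the top and bottom vanish — a removable singularity. Factoring out (z - 5) from each leaves (2*z^2 + 12*z + 18)/(5*z - 1), which at z = 5 equals 16/3.

16/3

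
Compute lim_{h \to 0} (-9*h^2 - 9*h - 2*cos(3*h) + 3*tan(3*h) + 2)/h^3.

Substitution gives 0/0 (the numerator vanishes to order 3).
Expand each term to order h^3: the coefficient of h^3 in 3·tan(3h) is 27 and in -2·cos(3h) is 0.
Lower-order terms cancel with the polynomial part, so the numerator is (27)·h^3 + o(h^3), and the limit is (27)/(1) = 27.

27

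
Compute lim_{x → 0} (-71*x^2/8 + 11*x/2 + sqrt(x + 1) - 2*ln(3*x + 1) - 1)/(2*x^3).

Substitution gives 0/0; apply L'Hôpital's rule 3 times.
After differentiating numerator and denominator 3 times the quotient is (-108/(3*x + 1)^3 + 3/(8*(x + 1)^(5/2)))/(12); at x = 0 this is -287/32.

-287/32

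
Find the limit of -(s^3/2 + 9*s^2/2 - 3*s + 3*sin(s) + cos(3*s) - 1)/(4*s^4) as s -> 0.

-27/32

Substitution gives 0/0; apply L'Hôpital's rule 4 times.
After differentiating numerator and denominator 4 times the quotient is (3*sin(s) + 81*cos(3*s))/(-96); at s = 0 this is -27/32.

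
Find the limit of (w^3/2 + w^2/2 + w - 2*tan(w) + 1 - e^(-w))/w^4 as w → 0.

Substitution gives 0/0; apply L'Hôpital's rule 4 times.
After differentiating numerator and denominator 4 times the quotient is (-48*tan(w)^5 - 80*tan(w)^3 - 32*tan(w) - e^(-w))/(24); at w = 0 this is -1/24.

-1/24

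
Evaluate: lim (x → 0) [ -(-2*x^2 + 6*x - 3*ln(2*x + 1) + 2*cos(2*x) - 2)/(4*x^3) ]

Substitution gives 0/0 (the numerator vanishes to order 3).
Expand each term to order x^3: the coefficient of x^3 in 2·cos(2x) is 0 and in -3·ln(1 + 2x) is -8.
Lower-order terms cancel with the polynomial part, so the numerator is (-8)·x^3 + o(x^3), and the limit is (-8)/(-4) = 2.

2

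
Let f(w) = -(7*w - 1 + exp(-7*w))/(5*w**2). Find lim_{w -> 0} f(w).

-49/10

Direct substitution gives 0/0.
Apply L'Hôpital: lim (7 - 7*e^(-7*w))/(-10*w), still 0/0.
After 2 applications of L'Hôpital's rule the quotient is (49*e^(-7*w))/(-10); substituting w = 0 gives -49/10.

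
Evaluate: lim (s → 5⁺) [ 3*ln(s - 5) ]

As s → 5⁺, s - 5 → 0⁺ and ln(s - 5) → −∞.
Multiplying by 3 gives -∞.

-∞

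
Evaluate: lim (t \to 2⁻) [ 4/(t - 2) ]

-∞

As t → 2⁻, (t - 2) → 0⁻, so (t - 2)^1 → 0⁻ and 4/(t - 2)^1 → -∞.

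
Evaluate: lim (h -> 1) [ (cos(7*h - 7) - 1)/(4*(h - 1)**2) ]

Direct substitution gives 0/0.
Apply L'Hôpital: lim (-7*sin(7*h - 7))/(8*h - 8), still 0/0.
After 2 applications of L'Hôpital's rule the quotient is (-49*cos(7*h - 7))/(8); substituting h = 1 gives -49/8.

-49/8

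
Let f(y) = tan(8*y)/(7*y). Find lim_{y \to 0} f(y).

Substitution gives 0/0.
Since tan(u)/u → 1 as u → 0, tan(8y)/(8y) → 1 and the limit is 8/7.

8/7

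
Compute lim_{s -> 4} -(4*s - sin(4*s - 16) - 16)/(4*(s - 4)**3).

Direct substitution gives 0/0.
Apply L'Hôpital: lim (4 - 4*cos(4*s - 16))/(-12*(s - 4)^2), still 0/0.
Apply L'Hôpital: lim (16*sin(4*s - 16))/(96 - 24*s), still 0/0.
After 3 applications of L'Hôpital's rule the quotient is (64*cos(4*s - 16))/(-24); substituting s = 4 gives -8/3.

-8/3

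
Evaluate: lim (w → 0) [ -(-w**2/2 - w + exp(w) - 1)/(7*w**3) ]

-1/42

Direct substitution gives 0/0.
Apply L'Hôpital: lim (-w + e^(w) - 1)/(-21*w^2), still 0/0.
Apply L'Hôpital: lim (e^(w) - 1)/(-42*w), still 0/0.
After 3 applications of L'Hôpital's rule the quotient is (e^(w))/(-42); substituting w = 0 gives -1/42.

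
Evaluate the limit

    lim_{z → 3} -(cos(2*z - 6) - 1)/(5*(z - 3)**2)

Direct substitution gives 0/0.
Apply L'Hôpital: lim (-2*sin(2*z - 6))/(30 - 10*z), still 0/0.
After 2 applications of L'Hôpital's rule the quotient is (-4*cos(2*z - 6))/(-10); substituting z = 3 gives 2/5.

2/5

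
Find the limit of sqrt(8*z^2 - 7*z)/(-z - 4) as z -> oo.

-2*√(2)

For large |z|, √(8*z^2 - 7*z) ≈ √8·|z| and the denominator ≈ -z.
Since z → +∞, |z| = z, giving √8/(-1) = -2*√(2).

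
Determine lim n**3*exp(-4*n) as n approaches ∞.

Write as n^3/e^{4n}, an ∞/∞ form.
Exponential growth dominates any polynomial, so repeated L'Hôpital (or the standard result) gives 0.

0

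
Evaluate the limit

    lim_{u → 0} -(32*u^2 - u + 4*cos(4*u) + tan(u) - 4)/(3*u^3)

-1/9

Substitution gives 0/0 (the numerator vanishes to order 3).
Expand each term to order u^3: the coefficient of u^3 in 4·cos(4u) is 0 and in tan(u) is 1/3.
Lower-order terms cancel with the polynomial part, so the numerator is (1/3)·u^3 + o(u^3), and the limit is (1/3)/(-3) = -1/9.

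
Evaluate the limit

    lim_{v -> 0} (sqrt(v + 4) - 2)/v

1/4

A 0/0 form; rationalise with √(4 + v) + √4. This collapses the numerator to v, leaving 1/(√(4 + v) + √4) → 1/(2√4) = 1/4.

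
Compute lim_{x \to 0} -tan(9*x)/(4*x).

-9/4

Substitution gives 0/0.
Since tan(u)/u → 1 as u → 0, tan(9x)/(9x) → 1 and the limit is 9/(-4) = -9/4.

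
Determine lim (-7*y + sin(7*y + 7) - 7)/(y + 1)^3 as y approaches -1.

Direct substitution gives 0/0.
Apply L'Hôpital: lim (7*cos(7*y + 7) - 7)/(3*(y + 1)^2), still 0/0.
Apply L'Hôpital: lim (-49*sin(7*y + 7))/(6*y + 6), still 0/0.
After 3 applications of L'Hôpital's rule the quotient is (-343*cos(7*y + 7))/(6); substituting y = -1 gives -343/6.

-343/6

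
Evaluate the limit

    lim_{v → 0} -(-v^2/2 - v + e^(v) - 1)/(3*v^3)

-1/18

Direct substitution gives 0/0.
Apply L'Hôpital: lim (-v + e^(v) - 1)/(-9*v^2), still 0/0.
Apply L'Hôpital: lim (e^(v) - 1)/(-18*v), still 0/0.
After 3 applications of L'Hôpital's rule the quotient is (e^(v))/(-18); substituting v = 0 gives -1/18.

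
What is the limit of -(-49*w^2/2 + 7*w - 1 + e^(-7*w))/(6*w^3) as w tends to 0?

343/36

Direct substitution gives 0/0.
Apply L'Hôpital: lim (-49*w + 7 - 7*e^(-7*w))/(-18*w^2), still 0/0.
Apply L'Hôpital: lim (-49 + 49*e^(-7*w))/(-36*w), still 0/0.
After 3 applications of L'Hôpital's rule the quotient is (-343*e^(-7*w))/(-36); substituting w = 0 gives 343/36.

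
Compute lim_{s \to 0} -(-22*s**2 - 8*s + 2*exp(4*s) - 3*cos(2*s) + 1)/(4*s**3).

-16/3

Substitution gives 0/0 (the numerator vanishes to order 3).
Expand each term to order s^3: the coefficient of s^3 in -3·cos(2s) is 0 and in 2·e^(4s) is 64/3.
Lower-order terms cancel with the polynomial part, so the numerator is (64/3)·s^3 + o(s^3), and the limit is (64/3)/(-4) = -16/3.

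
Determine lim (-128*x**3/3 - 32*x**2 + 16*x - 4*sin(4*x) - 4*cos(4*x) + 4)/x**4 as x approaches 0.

Substitution gives 0/0; apply L'Hôpital's rule 4 times.
After differentiating numerator and denominator 4 times the quotient is (-1024*sin(4*x) - 1024*cos(4*x))/(24); at x = 0 this is -128/3.

-128/3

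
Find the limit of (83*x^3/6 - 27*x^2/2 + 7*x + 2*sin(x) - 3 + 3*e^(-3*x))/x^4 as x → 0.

81/8

Substitution gives 0/0; apply L'Hôpital's rule 4 times.
After differentiating numerator and denominator 4 times the quotient is (2*sin(x) + 243*e^(-3*x))/(24); at x = 0 this is 81/8.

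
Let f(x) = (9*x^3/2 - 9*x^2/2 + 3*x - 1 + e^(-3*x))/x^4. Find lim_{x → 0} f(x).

Direct substitution gives 0/0.
Apply L'Hôpital: lim (27*x^2/2 - 9*x + 3 - 3*e^(-3*x))/(4*x^3), still 0/0.
Apply L'Hôpital: lim (27*x - 9 + 9*e^(-3*x))/(12*x^2), still 0/0.
Apply L'Hôpital: lim (27 - 27*e^(-3*x))/(24*x), still 0/0.
After 4 applications of L'Hôpital's rule the quotient is (81*e^(-3*x))/(24); substituting x = 0 gives 27/8.

27/8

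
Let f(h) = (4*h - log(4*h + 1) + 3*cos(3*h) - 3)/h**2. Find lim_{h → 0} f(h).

Substitution gives 0/0 (the numerator vanishes to order 2).
Expand each term to order h^2: the coefficient of h^2 in 3·cos(3h) is -27/2 and in −ln(1 + 4h) is 8.
Lower-order terms cancel with the polynomial part, so the numerator is (-11/2)·h^2 + o(h^2), and the limit is (-11/2)/(1) = -11/2.

-11/2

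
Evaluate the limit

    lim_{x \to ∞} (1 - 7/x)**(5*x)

e^(-35)

Write it as [(1 - 7/x)^x]^(5) · (1 - 7/x)^(0). The bracketed term tends to e^(-7) and the second factor to 1, so the limit is e^(-35).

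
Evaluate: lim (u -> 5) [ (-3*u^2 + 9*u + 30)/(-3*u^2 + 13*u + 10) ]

21/17

Since u = 5 makes numerator and denominator zero, (u - 5) divides both.
Cancelling it gives (-3*u - 6)/(-3*u - 2); now plug in u = 5 to get 21/17.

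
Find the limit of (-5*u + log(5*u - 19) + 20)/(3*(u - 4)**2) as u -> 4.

Direct substitution gives 0/0.
Apply L'Hôpital: lim (-5 + 5/(5*u - 19))/(6*u - 24), still 0/0.
After 2 applications of L'Hôpital's rule the quotient is (-25/(5*u - 19)^2)/(6); substituting u = 4 gives -25/6.

-25/6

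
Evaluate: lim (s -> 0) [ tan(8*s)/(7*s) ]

8/7

Substitution gives 0/0.
Since tan(u)/u → 1 as u → 0, tan(8s)/(8s) → 1 and the limit is 8/7.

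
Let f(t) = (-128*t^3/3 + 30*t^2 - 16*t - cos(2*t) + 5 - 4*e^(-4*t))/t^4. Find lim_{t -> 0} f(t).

-130/3

Substitution gives 0/0; apply L'Hôpital's rule 4 times.
After differentiating numerator and denominator 4 times the quotient is (-16*cos(2*t) - 1024*e^(-4*t))/(24); at t = 0 this is -130/3.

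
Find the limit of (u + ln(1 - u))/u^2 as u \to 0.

Direct substitution gives 0/0.
Apply L'Hôpital: lim (1 - 1/(1 - u))/(2*u), still 0/0.
After 2 applications of L'Hôpital's rule the quotient is (-1/(1 - u)^2)/(2); substituting u = 0 gives -1/2.

-1/2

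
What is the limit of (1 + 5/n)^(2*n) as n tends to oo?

e^(10)

The base → 1 and the exponent → ∞: a 1^∞ form.
Take logarithms: (2n)·ln(1 + 5/n). Since ln(1+u) ~ u for small u, this behaves like (2n)·(5/n) → 10.
So the limit is e^(10).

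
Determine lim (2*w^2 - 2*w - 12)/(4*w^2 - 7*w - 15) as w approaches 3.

Direct substitution gives 0/0, so factor. Both numerator and denominator have (w - 3) as a factor.
After cancelling, the expression reduces to (2*w + 4)/(4*w + 5).
Substituting w = 3 gives 10/17.

10/17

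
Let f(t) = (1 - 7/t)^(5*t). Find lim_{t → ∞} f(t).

e^(-35)

Write it as [(1 - 7/t)^t]^(5) · (1 - 7/t)^(0). The bracketed term tends to e^(-7) and the second factor to 1, so the limit is e^(-35).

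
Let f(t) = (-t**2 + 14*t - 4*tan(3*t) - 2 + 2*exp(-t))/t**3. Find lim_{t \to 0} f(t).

-109/3

Substitution gives 0/0; apply L'Hôpital's rule 3 times.
After differentiating numerator and denominator 3 times the quotient is (-648*tan(3*t)^4 - 864*tan(3*t)^2 - 216 - 2*e^(-t))/(6); at t = 0 this is -109/3.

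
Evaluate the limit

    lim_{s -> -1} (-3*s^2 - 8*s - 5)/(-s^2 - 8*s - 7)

Direct substitution gives 0/0, so factor. Both numerator and denominator have (s + 1) as a factor.
After cancelling, the expression reduces to (-3*s - 5)/(-s - 7).
Substituting s = -1 gives 1/3.

1/3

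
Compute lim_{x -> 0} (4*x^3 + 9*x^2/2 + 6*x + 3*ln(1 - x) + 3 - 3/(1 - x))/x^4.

-15/4

Substitution gives 0/0; apply L'Hôpital's rule 4 times.
After differentiating numerator and denominator 4 times the quotient is (18*(5 - x)/(x - 1)^5)/(24); at x = 0 this is -15/4.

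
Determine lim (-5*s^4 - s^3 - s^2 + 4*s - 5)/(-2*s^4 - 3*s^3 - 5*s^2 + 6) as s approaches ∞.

Numerator and denominator both have degree 4.
Dividing every term by s^4, all lower-order terms vanish and the limit is the ratio of leading coefficients, -5/(-2) = 5/2.

5/2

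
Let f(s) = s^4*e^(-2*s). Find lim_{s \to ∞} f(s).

Write as s^4/e^{2s}, an ∞/∞ form.
Exponential growth dominates any polynomial, so repeated L'Hôpital (or the standard result) gives 0.

0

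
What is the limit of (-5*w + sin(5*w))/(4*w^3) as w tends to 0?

Direct substitution gives 0/0.
Apply L'Hôpital: lim (5*cos(5*w) - 5)/(12*w^2), still 0/0.
Apply L'Hôpital: lim (-25*sin(5*w))/(24*w), still 0/0.
After 3 applications of L'Hôpital's rule the quotient is (-125*cos(5*w))/(24); substituting w = 0 gives -125/24.

-125/24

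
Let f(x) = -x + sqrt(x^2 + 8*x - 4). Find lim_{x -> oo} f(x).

4

This has the form ∞ − ∞. Multiply and divide by the conjugate √(x^2 + 8*x - 4) + x.
That gives (8x - 4) / (√(x^2 + 8*x - 4) + x).
Divide numerator and denominator by x: the limit is 8/(2·1) = 4.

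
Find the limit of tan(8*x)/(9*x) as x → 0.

8/9

Substitution gives 0/0.
Since tan(u)/u → 1 as u → 0, tan(8x)/(8x) → 1 and the limit is 8/9.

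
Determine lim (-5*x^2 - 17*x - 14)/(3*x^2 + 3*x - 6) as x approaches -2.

-1/3

Direct substitution gives 0/0, so factor. Both numerator and denominator have (x + 2) as a factor.
After cancelling, the expression reduces to (-5*x - 7)/(3*x - 3).
Substituting x = -2 gives -1/3.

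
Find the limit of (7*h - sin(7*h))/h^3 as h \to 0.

Direct substitution gives 0/0.
Apply L'Hôpital: lim (7 - 7*cos(7*h))/(3*h^2), still 0/0.
Apply L'Hôpital: lim (49*sin(7*h))/(6*h), still 0/0.
After 3 applications of L'Hôpital's rule the quotient is (343*cos(7*h))/(6); substituting h = 0 gives 343/6.

343/6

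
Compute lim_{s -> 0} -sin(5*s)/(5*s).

Substitution gives 0/0.
Write it as (5/(-5))·sin(5s)/(5s); since sin(u)/u → 1, the limit is -1.

-1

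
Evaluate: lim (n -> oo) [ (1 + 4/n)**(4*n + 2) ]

Let L be the limit and take ln: ln L = lim (4n + 2)·ln(1 + 4/n) = lim (4n + 2)·(4/n + O(1/n²)) = 16.
Hence L = e^(16).

e^(16)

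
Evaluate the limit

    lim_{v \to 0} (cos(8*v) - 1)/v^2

-32

Direct substitution gives 0/0.
Apply L'Hôpital: lim (-8*sin(8*v))/(2*v), still 0/0.
After 2 applications of L'Hôpital's rule the quotient is (-64*cos(8*v))/(2); substituting v = 0 gives -32.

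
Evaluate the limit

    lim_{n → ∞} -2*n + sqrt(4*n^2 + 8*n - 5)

2

An ∞ − ∞ form. Rationalising with the conjugate, the difference becomes (8n - 5) / (√(4*n^2 + 8*n - 5) + 2n).
For large n the denominator behaves like 2·2n, so the quotient tends to 8/4 = 2.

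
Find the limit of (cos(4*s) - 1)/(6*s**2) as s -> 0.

Direct substitution gives 0/0.
Apply L'Hôpital: lim (-4*sin(4*s))/(12*s), still 0/0.
After 2 applications of L'Hôpital's rule the quotient is (-16*cos(4*s))/(12); substituting s = 0 gives -4/3.

-4/3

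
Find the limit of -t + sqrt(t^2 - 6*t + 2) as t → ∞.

An ∞ − ∞ form. Rationalising with the conjugate, the difference becomes (-6t + 2) / (√(t^2 - 6*t + 2) + t).
For large t the denominator behaves like 2·t, so the quotient tends to -6/2 = -3.

-3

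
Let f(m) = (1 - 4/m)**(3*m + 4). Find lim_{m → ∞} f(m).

e^(-12)

The base → 1 and the exponent → ∞: a 1^∞ form.
Take logarithms: (3m + 4)·ln(1 - 4/m). Since ln(1+u) ~ u for small u, this behaves like (3m)·(-4/m) → -12.
So the limit is e^(-12).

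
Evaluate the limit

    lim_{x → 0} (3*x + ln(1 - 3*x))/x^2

-9/2

Direct substitution gives 0/0.
Apply L'Hôpital: lim (3 - 3/(1 - 3*x))/(2*x), still 0/0.
After 2 applications of L'Hôpital's rule the quotient is (-9/(1 - 3*x)^2)/(2); substituting x = 0 gives -9/2.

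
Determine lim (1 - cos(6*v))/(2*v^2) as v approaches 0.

Substitution gives 0/0.
Use (1 − cos u)/u² → 1/2 with u = 6v: the limit is 6²/(2·2) = 9.

9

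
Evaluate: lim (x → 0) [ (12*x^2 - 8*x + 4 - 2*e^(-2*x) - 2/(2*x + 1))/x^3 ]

56/3

Substitution gives 0/0; apply L'Hôpital's rule 3 times.
After differentiating numerator and denominator 3 times the quotient is (16*e^(-2*x) + 96/(2*x + 1)^4)/(6); at x = 0 this is 56/3.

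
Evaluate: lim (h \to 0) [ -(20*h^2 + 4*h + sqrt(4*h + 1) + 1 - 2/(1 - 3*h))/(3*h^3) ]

50/3

Substitution gives 0/0 (the numerator vanishes to order 3).
Expand each term to order h^3: the coefficient of h^3 in √(1 + 4h) is 4 and in -2·1/(1 - 3h) is -54.
Lower-order terms cancel with the polynomial part, so the numerator is (-50)·h^3 + o(h^3), and the limit is (-50)/(-3) = 50/3.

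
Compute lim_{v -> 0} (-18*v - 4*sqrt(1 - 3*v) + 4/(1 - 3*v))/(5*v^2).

81/10

Substitution gives 0/0 (the numerator vanishes to order 2).
Expand each term to order v^2: the coefficient of v^2 in -4·√(1 - 3v) is 9/2 and in 4·1/(1 - 3v) is 36.
Lower-order terms cancel with the polynomial part, so the numerator is (81/2)·v^2 + o(v^2), and the limit is (81/2)/(5) = 81/10.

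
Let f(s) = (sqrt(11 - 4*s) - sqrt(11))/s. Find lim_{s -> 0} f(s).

A 0/0 form; rationalise with √(11 - 4s) + √11. This collapses the numerator to -4s, leaving -4/(√(11 - 4s) + √11) → -4/(2√11) = -2*√(11)/11.

-2*√(11)/11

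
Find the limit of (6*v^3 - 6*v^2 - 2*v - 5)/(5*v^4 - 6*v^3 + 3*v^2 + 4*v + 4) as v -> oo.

0

The denominator has degree 4 and the numerator degree 3. Dividing numerator and denominator by v^4 sends every term to 0 except the leading denominator term, so the limit is 0.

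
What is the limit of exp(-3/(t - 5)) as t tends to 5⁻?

As t → 5⁻, -3/(t - 5) → +∞, so e^(-3/(t - 5)) → ∞.

∞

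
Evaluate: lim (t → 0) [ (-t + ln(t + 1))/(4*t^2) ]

-1/8

Direct substitution gives 0/0.
Apply L'Hôpital: lim (-1 + 1/(t + 1))/(8*t), still 0/0.
After 2 applications of L'Hôpital's rule the quotient is (-1/(t + 1)^2)/(8); substituting t = 0 gives -1/8.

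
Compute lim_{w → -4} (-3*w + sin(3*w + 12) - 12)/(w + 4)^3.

Direct substitution gives 0/0.
Apply L'Hôpital: lim (3*cos(3*w + 12) - 3)/(3*(w + 4)^2), still 0/0.
Apply L'Hôpital: lim (-9*sin(3*w + 12))/(6*w + 24), still 0/0.
After 3 applications of L'Hôpital's rule the quotient is (-27*cos(3*w + 12))/(6); substituting w = -4 gives -9/2.

-9/2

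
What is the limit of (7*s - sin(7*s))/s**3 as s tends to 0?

Direct substitution gives 0/0.
Apply L'Hôpital: lim (7 - 7*cos(7*s))/(3*s^2), still 0/0.
Apply L'Hôpital: lim (49*sin(7*s))/(6*s), still 0/0.
After 3 applications of L'Hôpital's rule the quotient is (343*cos(7*s))/(6); substituting s = 0 gives 343/6.

343/6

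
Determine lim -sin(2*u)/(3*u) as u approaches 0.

-2/3

Substitution gives 0/0.
Write it as (2/(-3))·sin(2u)/(2u); since sin(θ)/θ → 1, the limit is -2/3.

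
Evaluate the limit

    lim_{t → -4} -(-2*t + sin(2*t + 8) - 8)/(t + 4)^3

Direct substitution gives 0/0.
Apply L'Hôpital: lim (2*cos(2*t + 8) - 2)/(-3*(t + 4)^2), still 0/0.
Apply L'Hôpital: lim (-4*sin(2*t + 8))/(-6*t - 24), still 0/0.
After 3 applications of L'Hôpital's rule the quotient is (-8*cos(2*t + 8))/(-6); substituting t = -4 gives 4/3.

4/3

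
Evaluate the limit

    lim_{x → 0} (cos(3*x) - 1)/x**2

Direct substitution gives 0/0.
Apply L'Hôpital: lim (-3*sin(3*x))/(2*x), still 0/0.
After 2 applications of L'Hôpital's rule the quotient is (-9*cos(3*x))/(2); substituting x = 0 gives -9/2.

-9/2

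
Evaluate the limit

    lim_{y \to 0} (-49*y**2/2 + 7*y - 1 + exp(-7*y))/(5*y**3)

Direct substitution gives 0/0.
Apply L'Hôpital: lim (-49*y + 7 - 7*e^(-7*y))/(15*y^2), still 0/0.
Apply L'Hôpital: lim (-49 + 49*e^(-7*y))/(30*y), still 0/0.
After 3 applications of L'Hôpital's rule the quotient is (-343*e^(-7*y))/(30); substituting y = 0 gives -343/30.

-343/30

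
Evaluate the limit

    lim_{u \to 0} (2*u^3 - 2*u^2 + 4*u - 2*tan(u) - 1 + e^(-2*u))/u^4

2/3

Substitution gives 0/0 (the numerator vanishes to order 4).
Expand each term to order u^4: the coefficient of u^4 in e^(-2u) is 2/3 and in -2·tan(u) is 0.
Lower-order terms cancel with the polynomial part, so the numerator is (2/3)·u^4 + o(u^4), and the limit is (2/3)/(1) = 2/3.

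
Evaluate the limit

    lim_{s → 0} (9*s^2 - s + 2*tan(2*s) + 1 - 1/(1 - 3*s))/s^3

-65/3

Substitution gives 0/0 (the numerator vanishes to order 3).
Expand each term to order s^3: the coefficient of s^3 in 2·tan(2s) is 16/3 and in −1/(1 - 3s) is -27.
Lower-order terms cancel with the polynomial part, so the numerator is (-65/3)·s^3 + o(s^3), and the limit is (-65/3)/(1) = -65/3.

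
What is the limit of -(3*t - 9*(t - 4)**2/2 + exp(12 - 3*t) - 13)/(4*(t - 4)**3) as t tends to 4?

9/8

Direct substitution gives 0/0.
Apply L'Hôpital: lim (-9*t - 3*e^(12 - 3*t) + 39)/(-12*(t - 4)^2), still 0/0.
Apply L'Hôpital: lim (9*e^(12 - 3*t) - 9)/(96 - 24*t), still 0/0.
After 3 applications of L'Hôpital's rule the quotient is (-27*e^(12 - 3*t))/(-24); substituting t = 4 gives 9/8.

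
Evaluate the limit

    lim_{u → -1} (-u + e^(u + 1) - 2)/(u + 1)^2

Direct substitution gives 0/0.
Apply L'Hôpital: lim (e^(u + 1) - 1)/(2*u + 2), still 0/0.
After 2 applications of L'Hôpital's rule the quotient is (e^(u + 1))/(2); substituting u = -1 gives 1/2.

1/2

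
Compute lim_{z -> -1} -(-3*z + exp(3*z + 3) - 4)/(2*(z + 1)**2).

Direct substitution gives 0/0.
Apply L'Hôpital: lim (3*e^(3*z + 3) - 3)/(-4*z - 4), still 0/0.
After 2 applications of L'Hôpital's rule the quotient is (9*e^(3*z + 3))/(-4); substituting z = -1 gives -9/4.

-9/4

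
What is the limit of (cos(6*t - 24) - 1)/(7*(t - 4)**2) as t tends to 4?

Direct substitution gives 0/0.
Apply L'Hôpital: lim (-6*sin(6*t - 24))/(14*t - 56), still 0/0.
After 2 applications of L'Hôpital's rule the quotient is (-36*cos(6*t - 24))/(14); substituting t = 4 gives -18/7.

-18/7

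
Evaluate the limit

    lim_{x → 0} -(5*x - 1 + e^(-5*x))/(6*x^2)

-25/12

Direct substitution gives 0/0.
Apply L'Hôpital: lim (5 - 5*e^(-5*x))/(-12*x), still 0/0.
After 2 applications of L'Hôpital's rule the quotient is (25*e^(-5*x))/(-12); substituting x = 0 gives -25/12.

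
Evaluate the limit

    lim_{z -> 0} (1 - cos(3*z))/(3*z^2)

Substitution gives 0/0.
Use (1 − cos u)/u² → 1/2 with u = 3z: the limit is 3²/(2·3) = 3/2.

3/2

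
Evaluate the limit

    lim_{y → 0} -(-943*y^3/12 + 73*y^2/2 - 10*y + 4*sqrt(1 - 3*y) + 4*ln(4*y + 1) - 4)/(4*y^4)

Substitution gives 0/0 (the numerator vanishes to order 4).
Expand each term to order y^4: the coefficient of y^4 in 4·ln(1 + 4y) is -256 and in 4·√(1 - 3y) is -405/32.
Lower-order terms cancel with the polynomial part, so the numerator is (-8597/32)·y^4 + o(y^4), and the limit is (-8597/32)/(-4) = 8597/128.

8597/128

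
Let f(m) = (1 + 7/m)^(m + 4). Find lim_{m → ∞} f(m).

Write it as [(1 + 7/m)^m]^(1) · (1 + 7/m)^(4). The bracketed term tends to e^(7) and the second factor to 1, so the limit is e^(7).

e^(7)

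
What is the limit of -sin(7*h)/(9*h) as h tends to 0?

-7/9

Substitution gives 0/0.
Write it as (7/(-9))·sin(7h)/(7h); since sin(u)/u → 1, the limit is -7/9.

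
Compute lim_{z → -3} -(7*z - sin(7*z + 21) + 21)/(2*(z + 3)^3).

Direct substitution gives 0/0.
Apply L'Hôpital: lim (7 - 7*cos(7*z + 21))/(-6*(z + 3)^2), still 0/0.
Apply L'Hôpital: lim (49*sin(7*z + 21))/(-12*z - 36), still 0/0.
After 3 applications of L'Hôpital's rule the quotient is (343*cos(7*z + 21))/(-12); substituting z = -3 gives -343/12.

-343/12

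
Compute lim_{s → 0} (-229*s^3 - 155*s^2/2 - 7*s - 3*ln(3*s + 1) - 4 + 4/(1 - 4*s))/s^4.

4339/4

Substitution gives 0/0; apply L'Hôpital's rule 4 times.
After differentiating numerator and denominator 4 times the quotient is (-24576/(4*s - 1)^5 + 1458/(3*s + 1)^4)/(24); at s = 0 this is 4339/4.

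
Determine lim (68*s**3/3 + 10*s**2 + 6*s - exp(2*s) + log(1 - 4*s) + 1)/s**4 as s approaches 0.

-194/3

Substitution gives 0/0; apply L'Hôpital's rule 4 times.
After differentiating numerator and denominator 4 times the quotient is (-16*e^(2*s) - 1536/(4*s - 1)^4)/(24); at s = 0 this is -194/3.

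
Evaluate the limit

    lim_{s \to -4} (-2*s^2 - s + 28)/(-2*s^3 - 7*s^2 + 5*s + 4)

-3/7

Direct substitution gives 0/0, so factor. Both numerator and denominator have (s + 4) as a factor.
After cancelling, the expression reduces to (7 - 2*s)/(-2*s^2 + s + 1).
Substituting s = -4 gives -3/7.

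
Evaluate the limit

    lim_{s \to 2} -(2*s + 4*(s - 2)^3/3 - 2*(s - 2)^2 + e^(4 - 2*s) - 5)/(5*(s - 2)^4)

Direct substitution gives 0/0.
Apply L'Hôpital: lim (-4*s + 4*(s - 2)^2 - 2*e^(4 - 2*s) + 10)/(-20*(s - 2)^3), still 0/0.
Apply L'Hôpital: lim (8*s + 4*e^(4 - 2*s) - 20)/(-60*(s - 2)^2), still 0/0.
Apply L'Hôpital: lim (8 - 8*e^(4 - 2*s))/(240 - 120*s), still 0/0.
After 4 applications of L'Hôpital's rule the quotient is (16*e^(4 - 2*s))/(-120); substituting s = 2 gives -2/15.

-2/15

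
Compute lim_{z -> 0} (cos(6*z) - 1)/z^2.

-18

Direct substitution gives 0/0.
Apply L'Hôpital: lim (-6*sin(6*z))/(2*z), still 0/0.
After 2 applications of L'Hôpital's rule the quotient is (-36*cos(6*z))/(2); substituting z = 0 gives -18.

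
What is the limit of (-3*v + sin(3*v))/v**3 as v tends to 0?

Direct substitution gives 0/0.
Apply L'Hôpital: lim (3*cos(3*v) - 3)/(3*v^2), still 0/0.
Apply L'Hôpital: lim (-9*sin(3*v))/(6*v), still 0/0.
After 3 applications of L'Hôpital's rule the quotient is (-27*cos(3*v))/(6); substituting v = 0 gives -9/2.

-9/2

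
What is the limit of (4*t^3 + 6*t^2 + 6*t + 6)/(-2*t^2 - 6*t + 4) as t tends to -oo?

∞

The numerator has higher degree (3 > 2); the quotient behaves like (4/(-2))·t^1 for large |t|.
As t → −∞ this diverges to ∞.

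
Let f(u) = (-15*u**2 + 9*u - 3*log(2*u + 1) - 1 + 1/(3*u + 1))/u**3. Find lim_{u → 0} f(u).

-35

Substitution gives 0/0 (the numerator vanishes to order 3).
Expand each term to order u^3: the coefficient of u^3 in -3·ln(1 + 2u) is -8 and in 1/(1 + 3u) is -27.
Lower-order terms cancel with the polynomial part, so the numerator is (-35)·u^3 + o(u^3), and the limit is (-35)/(1) = -35.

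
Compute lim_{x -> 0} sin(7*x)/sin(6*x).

Substitution gives 0/0.
Divide numerator and denominator by x: sin(7x)/x → 7 and sin(6x)/x → 6, so the limit is 1·7/6 = 7/6.

7/6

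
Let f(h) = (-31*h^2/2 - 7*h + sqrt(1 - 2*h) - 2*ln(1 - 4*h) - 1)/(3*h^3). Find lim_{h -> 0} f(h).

Substitution gives 0/0; apply L'Hôpital's rule 3 times.
After differentiating numerator and denominator 3 times the quotient is (-256/(4*h - 1)^3 - 3/(1 - 2*h)^(5/2))/(18); at h = 0 this is 253/18.

253/18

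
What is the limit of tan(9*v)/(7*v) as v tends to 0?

Substitution gives 0/0.
Since tan(u)/u → 1 as u → 0, tan(9v)/(9v) → 1 and the limit is 9/7.

9/7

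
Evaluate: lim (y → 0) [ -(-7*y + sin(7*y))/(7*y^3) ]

49/6

Direct substitution gives 0/0.
Apply L'Hôpital: lim (7*cos(7*y) - 7)/(-21*y^2), still 0/0.
Apply L'Hôpital: lim (-49*sin(7*y))/(-42*y), still 0/0.
After 3 applications of L'Hôpital's rule the quotient is (-343*cos(7*y))/(-42); substituting y = 0 gives 49/6.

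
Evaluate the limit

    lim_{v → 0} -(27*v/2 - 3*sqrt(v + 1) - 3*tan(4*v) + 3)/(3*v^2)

Substitution gives 0/0 (the numerator vanishes to order 2).
Expand each term to order v^2: the coefficient of v^2 in -3·√(1 + v) is 3/8 and in -3·tan(4v) is 0.
Lower-order terms cancel with the polynomial part, so the numerator is (3/8)·v^2 + o(v^2), and the limit is (3/8)/(-3) = -1/8.

-1/8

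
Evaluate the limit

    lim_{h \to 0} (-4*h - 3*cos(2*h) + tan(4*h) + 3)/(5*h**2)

Substitution gives 0/0 (the numerator vanishes to order 2).
Expand each term to order h^2: the coefficient of h^2 in -3·cos(2h) is 6 and in tan(4h) is 0.
Lower-order terms cancel with the polynomial part, so the numerator is (6)·h^2 + o(h^2), and the limit is (6)/(5) = 6/5.

6/5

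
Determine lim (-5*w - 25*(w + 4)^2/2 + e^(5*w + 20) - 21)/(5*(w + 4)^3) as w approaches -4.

25/6

Direct substitution gives 0/0.
Apply L'Hôpital: lim (-25*w + 5*e^(5*w + 20) - 105)/(15*(w + 4)^2), still 0/0.
Apply L'Hôpital: lim (25*e^(5*w + 20) - 25)/(30*w + 120), still 0/0.
After 3 applications of L'Hôpital's rule the quotient is (125*e^(5*w + 20))/(30); substituting w = -4 gives 25/6.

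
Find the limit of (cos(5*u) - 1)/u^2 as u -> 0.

Direct substitution gives 0/0.
Apply L'Hôpital: lim (-5*sin(5*u))/(2*u), still 0/0.
After 2 applications of L'Hôpital's rule the quotient is (-25*cos(5*u))/(2); substituting u = 0 gives -25/2.

-25/2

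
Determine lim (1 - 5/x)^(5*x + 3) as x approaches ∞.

Write it as [(1 - 5/x)^x]^(5) · (1 - 5/x)^(3). The bracketed term tends to e^(-5) and the second factor to 1, so the limit is e^(-25).

e^(-25)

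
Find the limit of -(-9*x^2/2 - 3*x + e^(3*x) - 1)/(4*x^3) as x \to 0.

-9/8

Direct substitution gives 0/0.
Apply L'Hôpital: lim (-9*x + 3*e^(3*x) - 3)/(-12*x^2), still 0/0.
Apply L'Hôpital: lim (9*e^(3*x) - 9)/(-24*x), still 0/0.
After 3 applications of L'Hôpital's rule the quotient is (27*e^(3*x))/(-24); substituting x = 0 gives -9/8.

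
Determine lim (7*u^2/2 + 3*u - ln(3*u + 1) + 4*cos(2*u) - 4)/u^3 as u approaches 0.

Substitution gives 0/0; apply L'Hôpital's rule 3 times.
After differentiating numerator and denominator 3 times the quotient is (32*sin(2*u) - 54/(3*u + 1)^3)/(6); at u = 0 this is -9.

-9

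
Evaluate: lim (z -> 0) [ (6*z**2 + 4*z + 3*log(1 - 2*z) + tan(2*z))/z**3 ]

Substitution gives 0/0 (the numerator vanishes to order 3).
Expand each term to order z^3: the coefficient of z^3 in 3·ln(1 - 2z) is -8 and in tan(2z) is 8/3.
Lower-order terms cancel with the polynomial part, so the numerator is (-16/3)·z^3 + o(z^3), and the limit is (-16/3)/(1) = -16/3.

-16/3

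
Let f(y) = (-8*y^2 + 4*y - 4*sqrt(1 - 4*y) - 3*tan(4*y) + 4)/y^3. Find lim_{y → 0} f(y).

Substitution gives 0/0 (the numerator vanishes to order 3).
Expand each term to order y^3: the coefficient of y^3 in -4·√(1 - 4y) is 16 and in -3·tan(4y) is -64.
Lower-order terms cancel with the polynomial part, so the numerator is (-48)·y^3 + o(y^3), and the limit is (-48)/(1) = -48.

-48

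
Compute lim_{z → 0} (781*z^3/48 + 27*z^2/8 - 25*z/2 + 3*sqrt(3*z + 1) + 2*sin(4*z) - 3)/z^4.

Substitution gives 0/0; apply L'Hôpital's rule 4 times.
After differentiating numerator and denominator 4 times the quotient is (512*sin(4*z) - 3645/(16*(3*z + 1)^(7/2)))/(24); at z = 0 this is -1215/128.

-1215/128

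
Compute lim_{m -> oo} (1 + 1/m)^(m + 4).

The base → 1 and the exponent → ∞: a 1^∞ form.
Take logarithms: (m + 4)·ln(1 + 1/m). Since ln(1+u) ~ u for small u, this behaves like (m)·(1/m) → 1.
So the limit is e^(1).

e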